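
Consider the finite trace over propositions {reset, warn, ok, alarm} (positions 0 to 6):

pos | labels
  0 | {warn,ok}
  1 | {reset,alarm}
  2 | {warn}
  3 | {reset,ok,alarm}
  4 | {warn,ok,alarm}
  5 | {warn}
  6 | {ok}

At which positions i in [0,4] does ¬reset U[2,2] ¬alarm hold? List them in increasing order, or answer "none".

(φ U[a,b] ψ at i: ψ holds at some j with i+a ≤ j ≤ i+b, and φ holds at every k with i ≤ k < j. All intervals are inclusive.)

4

Evaluate at each i in [0,4]:
  i=0: ✗ (lhs fails at k=1 before rhs at j=2)
  i=1: ✗ (no rhs in [3,3])
  i=2: ✗ (no rhs in [4,4])
  i=3: ✗ (lhs fails at k=3 before rhs at j=5)
  i=4: ✓ (rhs at j=6; lhs holds on [4,5])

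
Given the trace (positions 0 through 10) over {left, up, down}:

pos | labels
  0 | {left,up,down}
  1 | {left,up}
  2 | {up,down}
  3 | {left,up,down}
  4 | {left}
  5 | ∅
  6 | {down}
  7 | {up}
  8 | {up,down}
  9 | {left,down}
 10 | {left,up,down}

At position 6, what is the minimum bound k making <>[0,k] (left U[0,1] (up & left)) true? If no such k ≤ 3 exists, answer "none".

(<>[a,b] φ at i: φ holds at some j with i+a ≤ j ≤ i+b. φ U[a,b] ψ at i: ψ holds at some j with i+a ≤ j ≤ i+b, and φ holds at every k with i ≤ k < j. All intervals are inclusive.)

3

Scan j = 6,7,… for (left U[0,1] (up & left)):
  j=6: fails
  j=7: fails
  j=8: fails
  j=9: holds
First hit at j=9, so smallest k = 9-6 = 3.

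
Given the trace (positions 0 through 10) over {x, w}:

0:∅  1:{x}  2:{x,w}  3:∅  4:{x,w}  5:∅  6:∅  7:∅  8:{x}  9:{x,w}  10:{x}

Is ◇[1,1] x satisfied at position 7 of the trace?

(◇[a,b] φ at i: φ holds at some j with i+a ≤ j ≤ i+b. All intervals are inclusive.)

Holds

Check x at each j in [8,8]:
  j=8: true
Found at j=8 → formula holds.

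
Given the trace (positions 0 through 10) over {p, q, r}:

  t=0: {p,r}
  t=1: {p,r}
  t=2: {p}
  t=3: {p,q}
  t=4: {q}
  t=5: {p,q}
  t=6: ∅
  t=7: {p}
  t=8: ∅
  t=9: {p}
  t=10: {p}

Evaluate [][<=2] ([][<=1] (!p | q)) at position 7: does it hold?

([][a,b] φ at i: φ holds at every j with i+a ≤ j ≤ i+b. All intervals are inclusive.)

False

Check [][<=1] (!p | q) at every j in [7,9]:
  j=7: fails at 7
  j=8: fails at 9
  j=9: fails at 9
Fails at j=7 → formula fails.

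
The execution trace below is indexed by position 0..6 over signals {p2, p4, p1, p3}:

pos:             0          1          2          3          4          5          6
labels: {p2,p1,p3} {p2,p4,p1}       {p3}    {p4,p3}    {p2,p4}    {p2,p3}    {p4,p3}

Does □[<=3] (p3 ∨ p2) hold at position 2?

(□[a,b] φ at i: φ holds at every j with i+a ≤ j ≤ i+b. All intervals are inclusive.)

Yes

Check (p3 ∨ p2) at every j in [2,5]:
  j=2: true
  j=3: true
  j=4: true
  j=5: true
All positions satisfy it → formula holds.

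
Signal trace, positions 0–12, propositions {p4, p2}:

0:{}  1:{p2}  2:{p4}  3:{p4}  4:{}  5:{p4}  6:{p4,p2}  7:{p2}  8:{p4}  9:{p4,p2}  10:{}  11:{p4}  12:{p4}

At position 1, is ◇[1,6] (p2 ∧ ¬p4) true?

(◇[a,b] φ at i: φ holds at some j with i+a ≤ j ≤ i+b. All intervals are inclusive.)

Check (p2 ∧ ¬p4) at each j in [2,7]:
  j=2: false
  j=3: false
  j=4: false
  j=5: false
  j=6: false
  j=7: true
Found at j=7 → formula holds.

Holds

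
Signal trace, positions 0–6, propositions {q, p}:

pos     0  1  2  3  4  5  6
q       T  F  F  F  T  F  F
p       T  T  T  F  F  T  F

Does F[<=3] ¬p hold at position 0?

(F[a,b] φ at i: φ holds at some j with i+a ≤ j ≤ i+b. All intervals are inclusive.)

Yes

Check ¬p at each j in [0,3]:
  j=0: false
  j=1: false
  j=2: false
  j=3: true
Found at j=3 → formula holds.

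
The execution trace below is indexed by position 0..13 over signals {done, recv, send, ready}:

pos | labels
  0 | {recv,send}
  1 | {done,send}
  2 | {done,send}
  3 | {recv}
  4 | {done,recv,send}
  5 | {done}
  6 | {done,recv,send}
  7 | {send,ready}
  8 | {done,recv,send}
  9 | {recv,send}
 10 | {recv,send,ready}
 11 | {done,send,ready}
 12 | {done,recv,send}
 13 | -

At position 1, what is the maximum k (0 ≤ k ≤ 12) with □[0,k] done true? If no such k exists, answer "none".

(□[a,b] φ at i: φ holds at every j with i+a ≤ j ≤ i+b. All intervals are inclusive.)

done must hold from j=1 onward; find where it first fails.
  j=1: holds
  j=2: holds
  j=3: fails
Holds on [1,2], so largest k = 1.

1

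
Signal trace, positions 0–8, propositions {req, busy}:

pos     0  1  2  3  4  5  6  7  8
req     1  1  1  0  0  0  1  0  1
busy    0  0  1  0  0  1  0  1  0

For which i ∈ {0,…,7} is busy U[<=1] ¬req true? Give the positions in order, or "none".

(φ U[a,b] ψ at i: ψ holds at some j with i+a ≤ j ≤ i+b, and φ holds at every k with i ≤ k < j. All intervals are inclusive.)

Evaluate at each i in [0,7]:
  i=0: ✗ (no rhs in [0,1])
  i=1: ✗ (no rhs in [1,2])
  i=2: ✓ (rhs at j=3; lhs holds on [2,2])
  i=3: ✓ (rhs at j=3)
  i=4: ✓ (rhs at j=4)
  i=5: ✓ (rhs at j=5)
  i=6: ✗ (lhs fails at k=6 before rhs at j=7)
  i=7: ✓ (rhs at j=7)

2, 3, 4, 5, 7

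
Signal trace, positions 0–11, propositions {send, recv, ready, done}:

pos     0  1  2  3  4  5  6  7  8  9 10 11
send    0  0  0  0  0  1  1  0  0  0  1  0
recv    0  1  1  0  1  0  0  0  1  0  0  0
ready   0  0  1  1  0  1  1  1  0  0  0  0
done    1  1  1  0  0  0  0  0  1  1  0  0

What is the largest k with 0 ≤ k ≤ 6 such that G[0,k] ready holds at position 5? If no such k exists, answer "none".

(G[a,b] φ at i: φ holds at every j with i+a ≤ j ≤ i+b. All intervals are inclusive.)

ready must hold from j=5 onward; find where it first fails.
  j=5: holds
  j=6: holds
  j=7: holds
  j=8: fails
Holds on [5,7], so largest k = 2.

2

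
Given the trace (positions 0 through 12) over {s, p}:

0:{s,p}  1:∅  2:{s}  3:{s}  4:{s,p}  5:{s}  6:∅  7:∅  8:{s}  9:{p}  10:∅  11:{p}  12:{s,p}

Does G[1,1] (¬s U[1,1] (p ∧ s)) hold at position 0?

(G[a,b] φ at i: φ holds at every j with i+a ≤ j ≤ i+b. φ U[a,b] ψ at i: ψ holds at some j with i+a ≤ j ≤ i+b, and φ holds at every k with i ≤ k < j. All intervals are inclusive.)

False

Check (¬s U[1,1] (p ∧ s)) at every j in [1,1]:
  j=1: fails
Fails at j=1 → formula fails.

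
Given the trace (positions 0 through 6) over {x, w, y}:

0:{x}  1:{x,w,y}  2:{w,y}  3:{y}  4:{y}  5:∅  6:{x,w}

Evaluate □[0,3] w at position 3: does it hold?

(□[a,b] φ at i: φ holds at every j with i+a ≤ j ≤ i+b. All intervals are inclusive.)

Does not hold

Check w at every j in [3,6]:
  j=3: false
  j=4: false
  j=5: false
  j=6: true
Fails at j=3 → formula fails.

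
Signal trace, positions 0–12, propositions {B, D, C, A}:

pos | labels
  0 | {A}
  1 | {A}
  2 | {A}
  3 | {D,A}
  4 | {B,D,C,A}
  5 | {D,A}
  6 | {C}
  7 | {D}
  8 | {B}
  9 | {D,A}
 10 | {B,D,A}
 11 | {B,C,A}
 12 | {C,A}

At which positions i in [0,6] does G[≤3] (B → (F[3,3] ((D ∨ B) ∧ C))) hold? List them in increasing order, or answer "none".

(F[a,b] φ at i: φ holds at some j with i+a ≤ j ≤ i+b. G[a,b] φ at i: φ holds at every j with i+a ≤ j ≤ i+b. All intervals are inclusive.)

0, 5, 6

Evaluate at each i in [0,6]:
  i=0: ✓ (all of [0,3])
  i=1: ✗ (fails at j=4)
  i=2: ✗ (fails at j=4)
  i=3: ✗ (fails at j=4)
  i=4: ✗ (fails at j=4)
  i=5: ✓ (all of [5,8])
  i=6: ✓ (all of [6,9])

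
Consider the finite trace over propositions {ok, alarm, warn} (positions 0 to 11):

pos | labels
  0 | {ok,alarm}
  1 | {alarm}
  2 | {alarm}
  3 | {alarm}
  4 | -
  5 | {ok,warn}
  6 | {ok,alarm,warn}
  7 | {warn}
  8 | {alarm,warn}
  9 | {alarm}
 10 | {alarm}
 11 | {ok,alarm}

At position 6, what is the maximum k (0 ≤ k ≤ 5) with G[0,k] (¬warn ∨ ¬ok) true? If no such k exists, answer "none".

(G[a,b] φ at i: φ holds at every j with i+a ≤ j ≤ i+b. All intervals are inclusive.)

(¬warn ∨ ¬ok) must hold from j=6 onward; find where it first fails.
  j=6: fails → no k works.

none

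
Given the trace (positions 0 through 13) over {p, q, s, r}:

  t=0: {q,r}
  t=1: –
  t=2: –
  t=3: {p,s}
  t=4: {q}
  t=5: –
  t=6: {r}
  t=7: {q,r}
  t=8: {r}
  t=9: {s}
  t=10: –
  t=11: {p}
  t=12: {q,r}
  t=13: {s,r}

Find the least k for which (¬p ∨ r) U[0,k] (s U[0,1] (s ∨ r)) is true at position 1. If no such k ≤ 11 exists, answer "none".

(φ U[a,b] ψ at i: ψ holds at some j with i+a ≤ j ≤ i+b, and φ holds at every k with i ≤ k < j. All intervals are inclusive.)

Need earliest j ≥ 1 with (s U[0,1] (s ∨ r)), and (¬p ∨ r) at every k in [1,j-1].
  j=1: rhs fails.
  j=2: rhs fails.
  j=3: rhs holds; lhs holds on [1,2]. k = 2.

2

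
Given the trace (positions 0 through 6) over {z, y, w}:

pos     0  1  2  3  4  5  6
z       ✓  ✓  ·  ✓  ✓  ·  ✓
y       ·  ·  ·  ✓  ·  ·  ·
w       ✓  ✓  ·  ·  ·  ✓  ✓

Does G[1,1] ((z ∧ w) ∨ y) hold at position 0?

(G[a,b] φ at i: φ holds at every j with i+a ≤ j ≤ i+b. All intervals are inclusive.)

Yes

Check ((z ∧ w) ∨ y) at every j in [1,1]:
  j=1: true
All positions satisfy it → formula holds.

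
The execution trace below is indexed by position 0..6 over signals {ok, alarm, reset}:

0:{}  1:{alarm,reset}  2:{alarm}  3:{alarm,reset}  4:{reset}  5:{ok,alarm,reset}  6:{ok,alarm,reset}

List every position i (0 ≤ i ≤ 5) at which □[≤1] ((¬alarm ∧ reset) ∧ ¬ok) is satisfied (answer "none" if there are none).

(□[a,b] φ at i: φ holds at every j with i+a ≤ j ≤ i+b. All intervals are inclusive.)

none

Evaluate at each i in [0,5]:
  i=0: ✗ (fails at j=0)
  i=1: ✗ (fails at j=1)
  i=2: ✗ (fails at j=2)
  i=3: ✗ (fails at j=3)
  i=4: ✗ (fails at j=5)
  i=5: ✗ (fails at j=5)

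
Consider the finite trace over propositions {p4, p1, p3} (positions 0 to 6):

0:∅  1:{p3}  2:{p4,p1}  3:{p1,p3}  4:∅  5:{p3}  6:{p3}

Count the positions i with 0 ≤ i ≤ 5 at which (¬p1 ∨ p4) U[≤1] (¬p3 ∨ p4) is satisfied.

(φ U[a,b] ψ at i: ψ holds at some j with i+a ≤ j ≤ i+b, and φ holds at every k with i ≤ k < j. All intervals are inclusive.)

Evaluate at each i in [0,5]:
  i=0: ✓ (rhs at j=0)
  i=1: ✓ (rhs at j=2; lhs holds on [1,1])
  i=2: ✓ (rhs at j=2)
  i=3: ✗ (lhs fails at k=3 before rhs at j=4)
  i=4: ✓ (rhs at j=4)
  i=5: ✗ (no rhs in [5,6])
Positions where it holds: {0, 1, 2, 4} → 4.

4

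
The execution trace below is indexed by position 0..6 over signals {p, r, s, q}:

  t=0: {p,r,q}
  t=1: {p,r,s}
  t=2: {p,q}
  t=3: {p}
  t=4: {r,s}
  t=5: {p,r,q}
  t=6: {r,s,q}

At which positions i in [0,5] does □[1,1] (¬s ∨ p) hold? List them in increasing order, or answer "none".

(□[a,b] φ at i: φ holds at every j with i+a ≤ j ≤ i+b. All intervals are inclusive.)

0, 1, 2, 4

Evaluate at each i in [0,5]:
  i=0: ✓ (all of [1,1])
  i=1: ✓ (all of [2,2])
  i=2: ✓ (all of [3,3])
  i=3: ✗ (fails at j=4)
  i=4: ✓ (all of [5,5])
  i=5: ✗ (fails at j=6)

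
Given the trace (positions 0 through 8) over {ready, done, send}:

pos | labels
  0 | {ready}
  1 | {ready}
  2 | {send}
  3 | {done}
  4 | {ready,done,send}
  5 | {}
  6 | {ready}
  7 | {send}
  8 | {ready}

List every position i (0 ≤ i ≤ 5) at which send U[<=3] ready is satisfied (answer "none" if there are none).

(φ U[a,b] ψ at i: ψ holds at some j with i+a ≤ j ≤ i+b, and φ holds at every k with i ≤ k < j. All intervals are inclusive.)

0, 1, 4

Evaluate at each i in [0,5]:
  i=0: ✓ (rhs at j=0)
  i=1: ✓ (rhs at j=1)
  i=2: ✗ (lhs fails at k=3 before rhs at j=4)
  i=3: ✗ (lhs fails at k=3 before rhs at j=4)
  i=4: ✓ (rhs at j=4)
  i=5: ✗ (lhs fails at k=5 before rhs at j=6)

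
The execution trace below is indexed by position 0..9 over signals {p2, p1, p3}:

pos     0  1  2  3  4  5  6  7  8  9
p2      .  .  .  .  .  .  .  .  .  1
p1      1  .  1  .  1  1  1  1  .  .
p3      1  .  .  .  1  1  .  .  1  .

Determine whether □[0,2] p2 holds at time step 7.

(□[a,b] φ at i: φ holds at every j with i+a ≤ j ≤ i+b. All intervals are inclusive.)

No

Check p2 at every j in [7,9]:
  j=7: false
  j=8: false
  j=9: true
Fails at j=7 → formula fails.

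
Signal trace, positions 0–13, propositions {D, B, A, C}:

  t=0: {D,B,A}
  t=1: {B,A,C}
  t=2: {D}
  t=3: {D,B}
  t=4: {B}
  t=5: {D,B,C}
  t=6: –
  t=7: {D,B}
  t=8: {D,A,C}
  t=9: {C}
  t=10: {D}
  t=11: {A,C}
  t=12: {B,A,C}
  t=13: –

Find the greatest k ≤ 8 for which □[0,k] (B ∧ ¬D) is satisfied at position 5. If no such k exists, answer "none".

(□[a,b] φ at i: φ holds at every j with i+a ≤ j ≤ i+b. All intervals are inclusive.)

(B ∧ ¬D) must hold from j=5 onward; find where it first fails.
  j=5: fails → no k works.

none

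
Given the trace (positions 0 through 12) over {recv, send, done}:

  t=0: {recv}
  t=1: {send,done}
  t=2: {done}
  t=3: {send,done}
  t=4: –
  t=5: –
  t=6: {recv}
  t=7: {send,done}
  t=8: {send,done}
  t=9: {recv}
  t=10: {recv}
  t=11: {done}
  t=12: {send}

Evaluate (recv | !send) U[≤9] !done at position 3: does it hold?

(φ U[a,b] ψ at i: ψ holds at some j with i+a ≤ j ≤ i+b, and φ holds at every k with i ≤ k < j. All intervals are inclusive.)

Need some j in [3,12] with !done, and (recv | !send) at every k in [3,j-1].
  j=3: !done false.
  j=4: !done holds, but (recv | !send) fails at k=3 → not this j.
  j=5: !done holds, but (recv | !send) fails at k=3 → not this j.
  j=6: !done holds, but (recv | !send) fails at k=3 → not this j.
  j=7: !done false.
  j=8: !done false.
  j=9: !done holds, but (recv | !send) fails at k=3 → not this j.
  j=10: !done holds, but (recv | !send) fails at k=3 → not this j.
  j=11: !done false.
  j=12: !done holds, but (recv | !send) fails at k=3 → not this j.
No j in the window works → until fails.

No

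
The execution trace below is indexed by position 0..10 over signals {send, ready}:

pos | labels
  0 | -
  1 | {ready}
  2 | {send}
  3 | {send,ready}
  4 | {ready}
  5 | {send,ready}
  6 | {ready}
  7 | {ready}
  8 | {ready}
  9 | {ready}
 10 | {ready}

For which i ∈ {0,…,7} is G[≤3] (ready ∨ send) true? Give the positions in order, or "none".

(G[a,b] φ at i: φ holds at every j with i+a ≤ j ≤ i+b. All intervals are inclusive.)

1, 2, 3, 4, 5, 6, 7

Evaluate at each i in [0,7]:
  i=0: ✗ (fails at j=0)
  i=1: ✓ (all of [1,4])
  i=2: ✓ (all of [2,5])
  i=3: ✓ (all of [3,6])
  i=4: ✓ (all of [4,7])
  i=5: ✓ (all of [5,8])
  i=6: ✓ (all of [6,9])
  i=7: ✓ (all of [7,10])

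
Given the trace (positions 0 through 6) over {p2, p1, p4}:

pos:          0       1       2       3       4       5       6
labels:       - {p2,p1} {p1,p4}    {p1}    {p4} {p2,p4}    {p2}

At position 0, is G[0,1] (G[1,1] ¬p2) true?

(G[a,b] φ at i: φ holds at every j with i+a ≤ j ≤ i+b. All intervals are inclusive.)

Does not hold

Check G[1,1] ¬p2 at every j in [0,1]:
  j=0: fails at 1
  j=1: holds on [2,2]
Fails at j=0 → formula fails.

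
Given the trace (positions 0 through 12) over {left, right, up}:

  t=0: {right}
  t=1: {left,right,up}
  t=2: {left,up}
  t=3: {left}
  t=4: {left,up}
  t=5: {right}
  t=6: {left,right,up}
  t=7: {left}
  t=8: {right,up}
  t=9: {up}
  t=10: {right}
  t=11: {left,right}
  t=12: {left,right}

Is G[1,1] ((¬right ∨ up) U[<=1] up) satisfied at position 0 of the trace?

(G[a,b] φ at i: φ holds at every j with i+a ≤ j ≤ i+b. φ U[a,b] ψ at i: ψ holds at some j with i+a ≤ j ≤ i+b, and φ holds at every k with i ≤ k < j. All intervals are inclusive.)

Check ((¬right ∨ up) U[<=1] up) at every j in [1,1]:
  j=1: holds
All positions satisfy it → formula holds.

True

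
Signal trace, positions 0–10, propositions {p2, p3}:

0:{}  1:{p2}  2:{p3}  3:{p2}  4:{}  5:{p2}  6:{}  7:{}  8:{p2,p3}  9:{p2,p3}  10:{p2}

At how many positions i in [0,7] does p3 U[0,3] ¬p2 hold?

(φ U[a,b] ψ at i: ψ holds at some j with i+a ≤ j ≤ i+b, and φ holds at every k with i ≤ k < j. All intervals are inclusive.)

5

Evaluate at each i in [0,7]:
  i=0: ✓ (rhs at j=0)
  i=1: ✗ (lhs fails at k=1 before rhs at j=2)
  i=2: ✓ (rhs at j=2)
  i=3: ✗ (lhs fails at k=3 before rhs at j=4)
  i=4: ✓ (rhs at j=4)
  i=5: ✗ (lhs fails at k=5 before rhs at j=6)
  i=6: ✓ (rhs at j=6)
  i=7: ✓ (rhs at j=7)
Positions where it holds: {0, 2, 4, 6, 7} → 5.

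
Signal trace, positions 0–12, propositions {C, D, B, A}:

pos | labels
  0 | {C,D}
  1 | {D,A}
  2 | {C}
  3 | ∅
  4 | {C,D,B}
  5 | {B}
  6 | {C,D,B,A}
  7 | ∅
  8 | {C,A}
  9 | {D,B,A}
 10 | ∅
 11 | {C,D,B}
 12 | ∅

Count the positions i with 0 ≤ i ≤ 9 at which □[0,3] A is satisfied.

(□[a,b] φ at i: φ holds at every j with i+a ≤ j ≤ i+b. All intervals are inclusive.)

Evaluate at each i in [0,9]:
  i=0: ✗ (fails at j=0)
  i=1: ✗ (fails at j=2)
  i=2: ✗ (fails at j=2)
  i=3: ✗ (fails at j=3)
  i=4: ✗ (fails at j=4)
  i=5: ✗ (fails at j=5)
  i=6: ✗ (fails at j=7)
  i=7: ✗ (fails at j=7)
  i=8: ✗ (fails at j=10)
  i=9: ✗ (fails at j=10)
Positions where it holds: {} → 0.

0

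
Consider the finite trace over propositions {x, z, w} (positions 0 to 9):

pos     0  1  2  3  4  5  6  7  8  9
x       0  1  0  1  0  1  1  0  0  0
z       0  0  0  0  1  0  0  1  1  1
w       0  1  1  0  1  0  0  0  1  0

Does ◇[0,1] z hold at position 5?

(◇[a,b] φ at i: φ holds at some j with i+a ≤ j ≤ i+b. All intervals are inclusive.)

Check z at each j in [5,6]:
  j=5: false
  j=6: false
No position in the window satisfies it → formula fails.

Does not hold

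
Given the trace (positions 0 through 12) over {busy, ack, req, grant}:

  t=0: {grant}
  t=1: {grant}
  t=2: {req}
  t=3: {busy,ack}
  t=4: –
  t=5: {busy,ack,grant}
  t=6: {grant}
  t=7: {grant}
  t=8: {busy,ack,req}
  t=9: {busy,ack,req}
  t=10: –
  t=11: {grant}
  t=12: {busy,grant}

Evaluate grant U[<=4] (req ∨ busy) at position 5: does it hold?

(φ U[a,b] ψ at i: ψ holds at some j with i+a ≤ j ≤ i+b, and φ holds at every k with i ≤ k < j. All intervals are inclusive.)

Holds

Need some j in [5,9] with (req ∨ busy), and grant at every k in [5,j-1].
  j=5: (req ∨ busy) holds; no prefix to check → satisfied.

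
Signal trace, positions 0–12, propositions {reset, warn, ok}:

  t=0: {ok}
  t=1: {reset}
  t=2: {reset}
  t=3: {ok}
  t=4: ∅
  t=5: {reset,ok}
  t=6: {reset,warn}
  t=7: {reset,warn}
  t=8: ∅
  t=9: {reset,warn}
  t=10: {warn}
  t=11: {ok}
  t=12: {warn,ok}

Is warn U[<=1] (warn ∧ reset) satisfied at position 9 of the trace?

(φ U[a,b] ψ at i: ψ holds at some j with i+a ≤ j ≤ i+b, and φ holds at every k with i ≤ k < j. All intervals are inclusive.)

Need some j in [9,10] with (warn ∧ reset), and warn at every k in [9,j-1].
  j=9: (warn ∧ reset) holds; no prefix to check → satisfied.

Yes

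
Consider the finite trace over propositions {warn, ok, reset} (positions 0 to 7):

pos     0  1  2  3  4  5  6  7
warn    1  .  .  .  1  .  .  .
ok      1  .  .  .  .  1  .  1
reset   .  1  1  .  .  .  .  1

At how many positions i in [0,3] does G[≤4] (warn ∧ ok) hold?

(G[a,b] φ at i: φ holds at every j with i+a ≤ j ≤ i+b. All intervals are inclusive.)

Evaluate at each i in [0,3]:
  i=0: ✗ (fails at j=1)
  i=1: ✗ (fails at j=1)
  i=2: ✗ (fails at j=2)
  i=3: ✗ (fails at j=3)
Positions where it holds: {} → 0.

0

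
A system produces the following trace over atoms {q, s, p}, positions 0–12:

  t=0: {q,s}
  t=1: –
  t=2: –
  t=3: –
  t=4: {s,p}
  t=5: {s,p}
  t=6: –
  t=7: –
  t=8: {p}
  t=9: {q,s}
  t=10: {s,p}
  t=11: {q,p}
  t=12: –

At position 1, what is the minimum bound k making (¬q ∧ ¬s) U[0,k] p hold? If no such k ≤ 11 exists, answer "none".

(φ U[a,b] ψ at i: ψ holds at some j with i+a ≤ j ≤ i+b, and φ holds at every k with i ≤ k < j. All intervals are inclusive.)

3

Need earliest j ≥ 1 with p, and (¬q ∧ ¬s) at every k in [1,j-1].
  j=1: rhs fails.
  j=2: rhs fails.
  j=3: rhs fails.
  j=4: rhs holds; lhs holds on [1,3]. k = 3.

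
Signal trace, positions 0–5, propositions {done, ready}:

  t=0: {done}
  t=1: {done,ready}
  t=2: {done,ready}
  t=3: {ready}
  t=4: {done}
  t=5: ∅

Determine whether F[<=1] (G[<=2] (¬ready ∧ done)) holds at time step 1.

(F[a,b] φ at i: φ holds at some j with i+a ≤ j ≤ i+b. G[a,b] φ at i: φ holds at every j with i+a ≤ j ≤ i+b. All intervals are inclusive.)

Check G[<=2] (¬ready ∧ done) at each j in [1,2]:
  j=1: fails at 1
  j=2: fails at 2
No position in the window satisfies it → formula fails.

Does not hold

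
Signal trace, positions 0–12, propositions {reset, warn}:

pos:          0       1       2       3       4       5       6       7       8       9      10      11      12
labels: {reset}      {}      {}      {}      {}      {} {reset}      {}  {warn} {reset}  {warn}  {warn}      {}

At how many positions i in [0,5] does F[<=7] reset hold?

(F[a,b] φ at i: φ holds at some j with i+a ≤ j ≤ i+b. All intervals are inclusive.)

6

Evaluate at each i in [0,5]:
  i=0: ✓ (witness j=0)
  i=1: ✓ (witness j=6)
  i=2: ✓ (witness j=6)
  i=3: ✓ (witness j=6)
  i=4: ✓ (witness j=6)
  i=5: ✓ (witness j=6)
Positions where it holds: {0, 1, 2, 3, 4, 5} → 6.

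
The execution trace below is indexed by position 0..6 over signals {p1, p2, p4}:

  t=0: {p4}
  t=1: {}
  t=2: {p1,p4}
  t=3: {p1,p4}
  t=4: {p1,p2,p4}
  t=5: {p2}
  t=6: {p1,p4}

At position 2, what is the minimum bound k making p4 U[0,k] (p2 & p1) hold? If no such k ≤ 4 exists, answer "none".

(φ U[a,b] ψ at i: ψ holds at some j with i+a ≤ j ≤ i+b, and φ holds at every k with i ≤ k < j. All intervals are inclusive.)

Need earliest j ≥ 2 with (p2 & p1), and p4 at every k in [2,j-1].
  j=2: rhs fails.
  j=3: rhs fails.
  j=4: rhs holds; lhs holds on [2,3]. k = 2.

2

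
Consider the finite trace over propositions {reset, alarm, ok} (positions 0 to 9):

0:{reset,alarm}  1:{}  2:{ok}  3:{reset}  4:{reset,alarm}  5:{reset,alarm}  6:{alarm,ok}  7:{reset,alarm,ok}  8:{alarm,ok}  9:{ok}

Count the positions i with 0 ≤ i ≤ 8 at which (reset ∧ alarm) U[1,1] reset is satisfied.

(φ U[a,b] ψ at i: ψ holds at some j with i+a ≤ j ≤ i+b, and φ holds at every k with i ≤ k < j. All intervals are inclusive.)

1

Evaluate at each i in [0,8]:
  i=0: ✗ (no rhs in [1,1])
  i=1: ✗ (no rhs in [2,2])
  i=2: ✗ (lhs fails at k=2 before rhs at j=3)
  i=3: ✗ (lhs fails at k=3 before rhs at j=4)
  i=4: ✓ (rhs at j=5; lhs holds on [4,4])
  i=5: ✗ (no rhs in [6,6])
  i=6: ✗ (lhs fails at k=6 before rhs at j=7)
  i=7: ✗ (no rhs in [8,8])
  i=8: ✗ (no rhs in [9,9])
Positions where it holds: {4} → 1.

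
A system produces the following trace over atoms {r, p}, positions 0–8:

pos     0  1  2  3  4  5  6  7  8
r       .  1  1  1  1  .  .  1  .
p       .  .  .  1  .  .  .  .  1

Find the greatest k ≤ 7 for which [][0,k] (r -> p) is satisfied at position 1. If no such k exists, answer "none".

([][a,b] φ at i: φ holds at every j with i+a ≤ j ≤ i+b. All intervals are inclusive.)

none

(r -> p) must hold from j=1 onward; find where it first fails.
  j=1: fails → no k works.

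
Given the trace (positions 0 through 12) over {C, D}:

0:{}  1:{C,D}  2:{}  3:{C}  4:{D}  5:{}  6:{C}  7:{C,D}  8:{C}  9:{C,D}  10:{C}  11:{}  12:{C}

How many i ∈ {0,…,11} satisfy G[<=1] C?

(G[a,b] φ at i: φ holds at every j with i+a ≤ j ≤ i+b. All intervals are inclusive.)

Evaluate at each i in [0,11]:
  i=0: ✗ (fails at j=0)
  i=1: ✗ (fails at j=2)
  i=2: ✗ (fails at j=2)
  i=3: ✗ (fails at j=4)
  i=4: ✗ (fails at j=4)
  i=5: ✗ (fails at j=5)
  i=6: ✓ (all of [6,7])
  i=7: ✓ (all of [7,8])
  i=8: ✓ (all of [8,9])
  i=9: ✓ (all of [9,10])
  i=10: ✗ (fails at j=11)
  i=11: ✗ (fails at j=11)
Positions where it holds: {6, 7, 8, 9} → 4.

4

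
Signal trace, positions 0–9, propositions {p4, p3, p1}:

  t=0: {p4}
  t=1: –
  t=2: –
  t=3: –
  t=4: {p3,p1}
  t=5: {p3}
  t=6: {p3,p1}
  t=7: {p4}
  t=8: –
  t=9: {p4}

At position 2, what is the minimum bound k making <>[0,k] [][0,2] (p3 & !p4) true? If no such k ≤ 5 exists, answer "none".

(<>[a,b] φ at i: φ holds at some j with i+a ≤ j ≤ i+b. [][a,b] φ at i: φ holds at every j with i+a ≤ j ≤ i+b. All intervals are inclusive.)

Scan j = 2,3,… for [][0,2] (p3 & !p4):
  j=2: fails
  j=3: fails
  j=4: holds
First hit at j=4, so smallest k = 4-2 = 2.

2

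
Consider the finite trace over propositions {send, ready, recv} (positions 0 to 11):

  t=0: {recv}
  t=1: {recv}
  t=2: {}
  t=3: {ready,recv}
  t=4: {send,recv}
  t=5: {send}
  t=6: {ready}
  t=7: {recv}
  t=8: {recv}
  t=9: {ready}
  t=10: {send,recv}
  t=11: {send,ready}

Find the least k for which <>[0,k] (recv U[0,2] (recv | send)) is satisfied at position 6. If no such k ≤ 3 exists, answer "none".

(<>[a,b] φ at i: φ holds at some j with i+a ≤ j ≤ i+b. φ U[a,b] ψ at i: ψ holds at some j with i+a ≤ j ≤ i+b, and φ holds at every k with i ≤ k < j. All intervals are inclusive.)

Scan j = 6,7,… for (recv U[0,2] (recv | send)):
  j=6: fails
  j=7: holds
First hit at j=7, so smallest k = 7-6 = 1.

1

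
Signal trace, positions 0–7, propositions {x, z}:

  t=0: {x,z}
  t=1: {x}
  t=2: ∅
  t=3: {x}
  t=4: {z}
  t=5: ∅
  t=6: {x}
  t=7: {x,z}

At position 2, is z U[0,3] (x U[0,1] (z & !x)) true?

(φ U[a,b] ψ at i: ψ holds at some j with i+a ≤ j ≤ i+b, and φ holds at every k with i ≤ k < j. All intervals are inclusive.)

Does not hold

Need some j in [2,5] with (x U[0,1] (z & !x)), and z at every k in [2,j-1].
  j=2: (x U[0,1] (z & !x)) — fails.
  j=3: (x U[0,1] (z & !x)) holds, but z fails at k=2 → not this j.
  j=4: (x U[0,1] (z & !x)) holds, but z fails at k=2 → not this j.
  j=5: (x U[0,1] (z & !x)) — fails.
No j in the window works → until fails.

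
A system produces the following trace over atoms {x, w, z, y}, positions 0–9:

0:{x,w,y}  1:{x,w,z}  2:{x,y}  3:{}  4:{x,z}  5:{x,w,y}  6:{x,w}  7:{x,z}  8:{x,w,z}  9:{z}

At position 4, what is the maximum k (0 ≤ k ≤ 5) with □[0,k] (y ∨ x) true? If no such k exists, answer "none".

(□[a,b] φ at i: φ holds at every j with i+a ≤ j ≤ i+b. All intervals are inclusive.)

(y ∨ x) must hold from j=4 onward; find where it first fails.
  j=4: holds
  j=5: holds
  j=6: holds
  j=7: holds
  j=8: holds
  j=9: fails
Holds on [4,8], so largest k = 4.

4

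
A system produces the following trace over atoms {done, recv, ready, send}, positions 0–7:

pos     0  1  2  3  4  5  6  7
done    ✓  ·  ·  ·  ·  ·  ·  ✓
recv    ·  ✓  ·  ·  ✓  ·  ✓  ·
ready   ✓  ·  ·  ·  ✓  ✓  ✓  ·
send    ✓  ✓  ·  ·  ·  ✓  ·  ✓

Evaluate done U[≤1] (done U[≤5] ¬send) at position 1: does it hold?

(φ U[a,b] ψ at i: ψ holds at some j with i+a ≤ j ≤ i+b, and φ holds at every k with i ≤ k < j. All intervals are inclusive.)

Need some j in [1,2] with (done U[≤5] ¬send), and done at every k in [1,j-1].
  j=1: (done U[≤5] ¬send) — fails.
  j=2: (done U[≤5] ¬send) holds, but done fails at k=1 → not this j.
No j in the window works → until fails.

False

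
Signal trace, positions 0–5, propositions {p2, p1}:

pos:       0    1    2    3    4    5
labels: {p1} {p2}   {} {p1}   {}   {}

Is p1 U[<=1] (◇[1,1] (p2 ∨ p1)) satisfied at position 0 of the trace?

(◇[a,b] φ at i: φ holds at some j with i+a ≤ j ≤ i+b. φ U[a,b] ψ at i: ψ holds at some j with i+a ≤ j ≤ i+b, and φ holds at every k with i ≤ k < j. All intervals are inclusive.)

Holds

Need some j in [0,1] with ◇[1,1] (p2 ∨ p1), and p1 at every k in [0,j-1].
  j=0: ◇[1,1] (p2 ∨ p1) holds; no prefix to check → satisfied.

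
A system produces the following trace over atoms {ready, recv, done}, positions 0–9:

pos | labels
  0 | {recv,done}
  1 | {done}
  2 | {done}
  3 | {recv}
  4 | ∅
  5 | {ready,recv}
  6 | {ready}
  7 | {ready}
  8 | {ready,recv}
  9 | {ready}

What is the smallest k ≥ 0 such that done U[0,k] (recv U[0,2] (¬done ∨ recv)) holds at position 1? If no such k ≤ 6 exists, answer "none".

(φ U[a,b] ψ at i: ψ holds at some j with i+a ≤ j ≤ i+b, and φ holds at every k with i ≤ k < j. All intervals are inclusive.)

2

Need earliest j ≥ 1 with (recv U[0,2] (¬done ∨ recv)), and done at every k in [1,j-1].
  j=1: rhs fails.
  j=2: rhs fails.
  j=3: rhs holds; lhs holds on [1,2]. k = 2.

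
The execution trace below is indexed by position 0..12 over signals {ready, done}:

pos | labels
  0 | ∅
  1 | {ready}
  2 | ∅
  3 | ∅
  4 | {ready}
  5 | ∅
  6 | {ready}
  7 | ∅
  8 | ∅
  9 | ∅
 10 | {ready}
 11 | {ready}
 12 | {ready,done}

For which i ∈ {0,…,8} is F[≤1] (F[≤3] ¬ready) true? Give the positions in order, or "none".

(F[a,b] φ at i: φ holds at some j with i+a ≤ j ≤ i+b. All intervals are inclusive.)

0, 1, 2, 3, 4, 5, 6, 7, 8

Evaluate at each i in [0,8]:
  i=0: ✓ (witness j=0)
  i=1: ✓ (witness j=1)
  i=2: ✓ (witness j=2)
  i=3: ✓ (witness j=3)
  i=4: ✓ (witness j=4)
  i=5: ✓ (witness j=5)
  i=6: ✓ (witness j=6)
  i=7: ✓ (witness j=7)
  i=8: ✓ (witness j=8)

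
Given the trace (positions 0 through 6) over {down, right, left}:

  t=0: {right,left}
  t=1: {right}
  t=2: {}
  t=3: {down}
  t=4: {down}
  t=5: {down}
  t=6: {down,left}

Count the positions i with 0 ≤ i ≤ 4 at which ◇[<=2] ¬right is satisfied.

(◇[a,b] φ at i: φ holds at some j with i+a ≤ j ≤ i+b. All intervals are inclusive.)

Evaluate at each i in [0,4]:
  i=0: ✓ (witness j=2)
  i=1: ✓ (witness j=2)
  i=2: ✓ (witness j=2)
  i=3: ✓ (witness j=3)
  i=4: ✓ (witness j=4)
Positions where it holds: {0, 1, 2, 3, 4} → 5.

5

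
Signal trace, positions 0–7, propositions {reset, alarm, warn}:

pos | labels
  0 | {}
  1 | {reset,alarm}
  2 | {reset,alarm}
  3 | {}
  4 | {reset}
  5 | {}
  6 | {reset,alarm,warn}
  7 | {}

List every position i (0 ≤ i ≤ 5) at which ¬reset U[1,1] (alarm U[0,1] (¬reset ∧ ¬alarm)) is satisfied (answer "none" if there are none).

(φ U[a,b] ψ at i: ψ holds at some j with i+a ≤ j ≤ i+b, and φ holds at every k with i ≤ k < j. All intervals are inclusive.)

Evaluate at each i in [0,5]:
  i=0: ✗ (no rhs in [1,1])
  i=1: ✗ (lhs fails at k=1 before rhs at j=2)
  i=2: ✗ (lhs fails at k=2 before rhs at j=3)
  i=3: ✗ (no rhs in [4,4])
  i=4: ✗ (lhs fails at k=4 before rhs at j=5)
  i=5: ✓ (rhs at j=6; lhs holds on [5,5])

5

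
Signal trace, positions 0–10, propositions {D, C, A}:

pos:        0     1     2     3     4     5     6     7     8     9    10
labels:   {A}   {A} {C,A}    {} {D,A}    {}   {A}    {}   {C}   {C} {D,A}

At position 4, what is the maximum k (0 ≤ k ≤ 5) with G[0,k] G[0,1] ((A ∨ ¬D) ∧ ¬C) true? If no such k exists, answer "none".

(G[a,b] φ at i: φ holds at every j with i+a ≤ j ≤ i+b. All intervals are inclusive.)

2

G[0,1] ((A ∨ ¬D) ∧ ¬C) must hold from j=4 onward; find where it first fails.
  j=4: holds
  j=5: holds
  j=6: holds
  j=7: fails
Holds on [4,6], so largest k = 2.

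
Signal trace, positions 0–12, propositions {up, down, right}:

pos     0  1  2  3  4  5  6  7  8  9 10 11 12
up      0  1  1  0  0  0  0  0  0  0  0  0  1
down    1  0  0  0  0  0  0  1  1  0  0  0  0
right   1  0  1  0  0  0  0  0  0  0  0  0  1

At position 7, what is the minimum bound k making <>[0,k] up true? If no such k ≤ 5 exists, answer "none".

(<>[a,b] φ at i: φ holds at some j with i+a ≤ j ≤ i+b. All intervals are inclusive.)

Scan j = 7,8,… for up:
  j=7: fails
  j=8: fails
  j=9: fails
  j=10: fails
  j=11: fails
  j=12: holds
First hit at j=12, so smallest k = 12-7 = 5.

5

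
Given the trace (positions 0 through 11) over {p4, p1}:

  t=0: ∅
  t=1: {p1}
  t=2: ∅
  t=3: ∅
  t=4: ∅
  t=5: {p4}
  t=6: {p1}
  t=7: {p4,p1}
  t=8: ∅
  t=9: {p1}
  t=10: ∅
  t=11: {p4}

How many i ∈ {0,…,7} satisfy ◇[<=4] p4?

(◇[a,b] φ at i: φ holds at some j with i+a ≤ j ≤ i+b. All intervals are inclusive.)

7

Evaluate at each i in [0,7]:
  i=0: ✗ (none in [0,4])
  i=1: ✓ (witness j=5)
  i=2: ✓ (witness j=5)
  i=3: ✓ (witness j=5)
  i=4: ✓ (witness j=5)
  i=5: ✓ (witness j=5)
  i=6: ✓ (witness j=7)
  i=7: ✓ (witness j=7)
Positions where it holds: {1, 2, 3, 4, 5, 6, 7} → 7.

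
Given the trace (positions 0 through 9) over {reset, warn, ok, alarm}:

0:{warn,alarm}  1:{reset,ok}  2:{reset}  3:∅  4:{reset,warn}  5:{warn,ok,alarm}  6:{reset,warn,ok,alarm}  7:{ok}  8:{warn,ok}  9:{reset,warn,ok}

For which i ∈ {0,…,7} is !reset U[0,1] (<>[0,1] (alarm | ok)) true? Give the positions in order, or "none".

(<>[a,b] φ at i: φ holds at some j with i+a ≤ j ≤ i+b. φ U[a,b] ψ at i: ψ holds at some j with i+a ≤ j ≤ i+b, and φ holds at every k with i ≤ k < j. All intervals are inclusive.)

0, 1, 3, 4, 5, 6, 7

Evaluate at each i in [0,7]:
  i=0: ✓ (rhs at j=0)
  i=1: ✓ (rhs at j=1)
  i=2: ✗ (no rhs in [2,3])
  i=3: ✓ (rhs at j=4; lhs holds on [3,3])
  i=4: ✓ (rhs at j=4)
  i=5: ✓ (rhs at j=5)
  i=6: ✓ (rhs at j=6)
  i=7: ✓ (rhs at j=7)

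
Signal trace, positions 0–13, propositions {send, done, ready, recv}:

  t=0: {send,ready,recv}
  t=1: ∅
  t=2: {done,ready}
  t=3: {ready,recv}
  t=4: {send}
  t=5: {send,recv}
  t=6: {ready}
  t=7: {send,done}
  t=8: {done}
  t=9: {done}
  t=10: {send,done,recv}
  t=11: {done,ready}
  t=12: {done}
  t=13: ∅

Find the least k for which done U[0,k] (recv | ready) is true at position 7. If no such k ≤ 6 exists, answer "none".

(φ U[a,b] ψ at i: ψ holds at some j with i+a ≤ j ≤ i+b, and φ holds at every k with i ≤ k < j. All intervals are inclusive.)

Need earliest j ≥ 7 with (recv | ready), and done at every k in [7,j-1].
  j=7: rhs fails.
  j=8: rhs fails.
  j=9: rhs fails.
  j=10: rhs holds; lhs holds on [7,9]. k = 3.

3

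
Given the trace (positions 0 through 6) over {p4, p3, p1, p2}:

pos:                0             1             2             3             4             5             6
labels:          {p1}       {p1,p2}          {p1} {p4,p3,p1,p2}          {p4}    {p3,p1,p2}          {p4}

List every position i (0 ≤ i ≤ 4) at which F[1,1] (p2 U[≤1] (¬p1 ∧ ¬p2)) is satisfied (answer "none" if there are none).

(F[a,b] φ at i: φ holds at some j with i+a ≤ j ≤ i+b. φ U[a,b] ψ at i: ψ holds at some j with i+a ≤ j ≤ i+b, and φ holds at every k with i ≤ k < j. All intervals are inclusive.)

2, 3, 4

Evaluate at each i in [0,4]:
  i=0: ✗ (none in [1,1])
  i=1: ✗ (none in [2,2])
  i=2: ✓ (witness j=3)
  i=3: ✓ (witness j=4)
  i=4: ✓ (witness j=5)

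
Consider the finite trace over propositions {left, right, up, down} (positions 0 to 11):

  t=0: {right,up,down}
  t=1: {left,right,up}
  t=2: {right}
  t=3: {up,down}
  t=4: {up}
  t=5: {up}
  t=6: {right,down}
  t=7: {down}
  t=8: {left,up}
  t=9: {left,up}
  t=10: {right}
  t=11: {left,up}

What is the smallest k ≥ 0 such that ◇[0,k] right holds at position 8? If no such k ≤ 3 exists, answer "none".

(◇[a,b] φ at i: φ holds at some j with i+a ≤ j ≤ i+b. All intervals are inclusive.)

Scan j = 8,9,… for right:
  j=8: fails
  j=9: fails
  j=10: holds
First hit at j=10, so smallest k = 10-8 = 2.

2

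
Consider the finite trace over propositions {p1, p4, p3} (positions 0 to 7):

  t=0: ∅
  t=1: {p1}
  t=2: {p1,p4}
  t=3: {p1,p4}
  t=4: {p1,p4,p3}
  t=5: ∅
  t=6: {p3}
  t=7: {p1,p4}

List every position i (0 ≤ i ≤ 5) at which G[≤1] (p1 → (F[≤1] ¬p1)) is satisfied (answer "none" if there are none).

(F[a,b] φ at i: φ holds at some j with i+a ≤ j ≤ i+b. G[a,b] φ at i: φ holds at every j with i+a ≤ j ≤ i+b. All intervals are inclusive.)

Evaluate at each i in [0,5]:
  i=0: ✗ (fails at j=1)
  i=1: ✗ (fails at j=1)
  i=2: ✗ (fails at j=2)
  i=3: ✗ (fails at j=3)
  i=4: ✓ (all of [4,5])
  i=5: ✓ (all of [5,6])

4, 5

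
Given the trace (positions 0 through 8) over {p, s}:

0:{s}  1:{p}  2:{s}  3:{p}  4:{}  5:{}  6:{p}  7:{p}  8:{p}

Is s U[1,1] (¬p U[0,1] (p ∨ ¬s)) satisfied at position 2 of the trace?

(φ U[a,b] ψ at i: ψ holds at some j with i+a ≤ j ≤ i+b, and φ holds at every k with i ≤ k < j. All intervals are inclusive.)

Need some j in [3,3] with (¬p U[0,1] (p ∨ ¬s)), and s at every k in [2,j-1].
  j=3: (¬p U[0,1] (p ∨ ¬s)) holds; s holds at every k in [2,2] → satisfied.

Holds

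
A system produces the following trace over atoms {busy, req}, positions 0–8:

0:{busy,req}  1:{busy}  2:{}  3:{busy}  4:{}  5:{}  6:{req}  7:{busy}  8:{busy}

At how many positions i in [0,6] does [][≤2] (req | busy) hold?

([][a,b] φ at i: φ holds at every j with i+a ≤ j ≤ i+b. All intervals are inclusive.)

Evaluate at each i in [0,6]:
  i=0: ✗ (fails at j=2)
  i=1: ✗ (fails at j=2)
  i=2: ✗ (fails at j=2)
  i=3: ✗ (fails at j=4)
  i=4: ✗ (fails at j=4)
  i=5: ✗ (fails at j=5)
  i=6: ✓ (all of [6,8])
Positions where it holds: {6} → 1.

1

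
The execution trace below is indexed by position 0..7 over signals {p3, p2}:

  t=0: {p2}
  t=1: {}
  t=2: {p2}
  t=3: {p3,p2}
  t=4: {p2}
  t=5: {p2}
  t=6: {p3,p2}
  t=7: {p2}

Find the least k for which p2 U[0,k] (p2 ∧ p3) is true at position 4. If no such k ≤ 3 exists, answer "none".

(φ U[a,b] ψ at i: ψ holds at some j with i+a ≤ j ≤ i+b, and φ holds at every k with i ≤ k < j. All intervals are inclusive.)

Need earliest j ≥ 4 with (p2 ∧ p3), and p2 at every k in [4,j-1].
  j=4: rhs fails.
  j=5: rhs fails.
  j=6: rhs holds; lhs holds on [4,5]. k = 2.

2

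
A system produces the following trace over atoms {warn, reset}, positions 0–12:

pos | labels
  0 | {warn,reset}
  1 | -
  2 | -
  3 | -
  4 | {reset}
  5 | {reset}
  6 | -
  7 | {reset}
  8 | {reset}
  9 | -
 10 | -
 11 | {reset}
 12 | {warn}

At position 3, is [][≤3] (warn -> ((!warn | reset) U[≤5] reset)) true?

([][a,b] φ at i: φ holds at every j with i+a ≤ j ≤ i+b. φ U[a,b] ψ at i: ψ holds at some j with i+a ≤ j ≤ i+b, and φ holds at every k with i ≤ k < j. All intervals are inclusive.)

True

Check (warn -> ((!warn | reset) U[≤5] reset)) at every j in [3,6]:
  j=3: antecedent false → ✓
  j=4: antecedent false → ✓
  j=5: antecedent false → ✓
  j=6: antecedent false → ✓
All positions satisfy it → formula holds.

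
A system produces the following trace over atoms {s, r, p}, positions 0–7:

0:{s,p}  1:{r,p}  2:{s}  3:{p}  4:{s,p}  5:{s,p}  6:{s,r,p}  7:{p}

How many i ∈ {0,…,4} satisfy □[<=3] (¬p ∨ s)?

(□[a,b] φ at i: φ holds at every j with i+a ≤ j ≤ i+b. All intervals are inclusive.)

Evaluate at each i in [0,4]:
  i=0: ✗ (fails at j=1)
  i=1: ✗ (fails at j=1)
  i=2: ✗ (fails at j=3)
  i=3: ✗ (fails at j=3)
  i=4: ✗ (fails at j=7)
Positions where it holds: {} → 0.

0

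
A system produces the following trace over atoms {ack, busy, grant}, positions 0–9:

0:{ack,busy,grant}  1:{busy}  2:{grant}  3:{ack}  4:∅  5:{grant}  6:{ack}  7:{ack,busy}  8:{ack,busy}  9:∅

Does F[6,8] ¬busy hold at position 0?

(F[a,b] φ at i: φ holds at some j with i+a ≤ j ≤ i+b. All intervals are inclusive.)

Check ¬busy at each j in [6,8]:
  j=6: true
  j=7: false
  j=8: false
Found at j=6 → formula holds.

Holds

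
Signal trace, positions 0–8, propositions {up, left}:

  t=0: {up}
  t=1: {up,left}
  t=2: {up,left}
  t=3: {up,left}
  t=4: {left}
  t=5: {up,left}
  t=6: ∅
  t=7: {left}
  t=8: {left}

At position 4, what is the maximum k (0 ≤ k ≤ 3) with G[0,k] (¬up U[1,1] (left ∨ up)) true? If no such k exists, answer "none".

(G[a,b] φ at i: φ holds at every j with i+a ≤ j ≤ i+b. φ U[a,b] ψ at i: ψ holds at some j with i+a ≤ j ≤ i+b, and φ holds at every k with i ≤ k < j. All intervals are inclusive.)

(¬up U[1,1] (left ∨ up)) must hold from j=4 onward; find where it first fails.
  j=4: holds
  j=5: fails
Holds on [4,4], so largest k = 0.

0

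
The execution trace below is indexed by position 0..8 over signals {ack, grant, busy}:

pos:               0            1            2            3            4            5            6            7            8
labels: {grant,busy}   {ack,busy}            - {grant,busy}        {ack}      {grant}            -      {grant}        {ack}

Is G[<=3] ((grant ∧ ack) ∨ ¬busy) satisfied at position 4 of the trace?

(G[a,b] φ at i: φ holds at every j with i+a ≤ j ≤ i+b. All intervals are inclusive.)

Yes

Check ((grant ∧ ack) ∨ ¬busy) at every j in [4,7]:
  j=4: true
  j=5: true
  j=6: true
  j=7: true
All positions satisfy it → formula holds.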